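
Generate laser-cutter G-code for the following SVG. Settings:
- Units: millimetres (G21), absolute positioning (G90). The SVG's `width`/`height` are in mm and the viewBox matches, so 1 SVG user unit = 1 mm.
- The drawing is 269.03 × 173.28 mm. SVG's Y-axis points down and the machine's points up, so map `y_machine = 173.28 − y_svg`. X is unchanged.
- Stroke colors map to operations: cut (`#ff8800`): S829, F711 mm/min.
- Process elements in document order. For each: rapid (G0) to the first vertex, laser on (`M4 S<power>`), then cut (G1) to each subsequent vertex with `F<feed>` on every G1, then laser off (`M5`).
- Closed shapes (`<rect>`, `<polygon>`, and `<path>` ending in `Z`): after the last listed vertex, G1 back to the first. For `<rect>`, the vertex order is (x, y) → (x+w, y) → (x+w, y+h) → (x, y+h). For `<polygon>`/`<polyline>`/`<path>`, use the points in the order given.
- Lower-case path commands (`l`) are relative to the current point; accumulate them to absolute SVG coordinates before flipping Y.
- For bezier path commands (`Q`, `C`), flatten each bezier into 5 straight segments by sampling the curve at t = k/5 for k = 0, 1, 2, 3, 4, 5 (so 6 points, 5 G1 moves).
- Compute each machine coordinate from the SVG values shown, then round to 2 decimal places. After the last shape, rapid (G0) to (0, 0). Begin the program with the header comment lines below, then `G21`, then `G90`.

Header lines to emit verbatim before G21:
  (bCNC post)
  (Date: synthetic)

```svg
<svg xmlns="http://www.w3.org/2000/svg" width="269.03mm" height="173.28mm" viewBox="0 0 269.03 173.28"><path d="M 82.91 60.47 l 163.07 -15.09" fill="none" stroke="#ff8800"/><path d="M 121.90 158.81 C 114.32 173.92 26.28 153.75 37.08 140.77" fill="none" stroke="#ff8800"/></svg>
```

Since the viewBox matches the mm dimensions, user units are millimetres directly. The only transform is the Y-flip y_m = 173.28 − y_svg.

Shape 1 is a line segment drawn with `<path>`. Its stroke #ff8800 means cut at S829, F711. After flipping Y the toolpath is (82.91,112.81) → (245.98,127.90).

Shape 2 is a cubic bezier drawn with `<path>`. Its stroke #ff8800 means cut at S829, F711. After flipping Y the toolpath is (121.90,14.47) → (109.13,9.30) → (85.66,10.55) → (60.09,16.20) → (41.03,24.20) → (37.08,32.51).

(bCNC post)
(Date: synthetic)
G21
G90
G0 X82.91 Y112.81
M4 S829
G1 X245.98 Y127.90 F711
M5
G0 X121.90 Y14.47
M4 S829
G1 X109.13 Y9.30 F711
G1 X85.66 Y10.55 F711
G1 X60.09 Y16.20 F711
G1 X41.03 Y24.20 F711
G1 X37.08 Y32.51 F711
M5
G0 X0.00 Y0.00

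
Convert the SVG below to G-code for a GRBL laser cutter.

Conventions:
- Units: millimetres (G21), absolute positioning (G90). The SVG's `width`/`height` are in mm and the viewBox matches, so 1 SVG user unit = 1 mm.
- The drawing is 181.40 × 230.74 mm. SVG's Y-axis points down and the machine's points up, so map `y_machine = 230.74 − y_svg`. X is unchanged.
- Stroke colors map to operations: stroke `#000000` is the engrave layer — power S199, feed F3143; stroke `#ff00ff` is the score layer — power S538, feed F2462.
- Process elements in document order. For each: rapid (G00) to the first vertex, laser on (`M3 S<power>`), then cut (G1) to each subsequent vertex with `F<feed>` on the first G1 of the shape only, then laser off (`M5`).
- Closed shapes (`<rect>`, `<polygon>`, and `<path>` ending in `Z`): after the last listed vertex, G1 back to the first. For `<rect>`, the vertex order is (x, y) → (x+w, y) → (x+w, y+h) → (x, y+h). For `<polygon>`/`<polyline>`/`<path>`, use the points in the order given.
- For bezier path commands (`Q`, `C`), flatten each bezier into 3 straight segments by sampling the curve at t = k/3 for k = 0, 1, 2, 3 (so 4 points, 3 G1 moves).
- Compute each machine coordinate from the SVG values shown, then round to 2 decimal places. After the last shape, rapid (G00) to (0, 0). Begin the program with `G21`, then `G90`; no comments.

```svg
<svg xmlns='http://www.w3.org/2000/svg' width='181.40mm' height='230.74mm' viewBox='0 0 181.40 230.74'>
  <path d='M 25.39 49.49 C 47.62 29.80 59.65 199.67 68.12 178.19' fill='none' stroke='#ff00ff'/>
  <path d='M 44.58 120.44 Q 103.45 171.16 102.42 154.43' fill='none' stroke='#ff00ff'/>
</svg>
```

G21
G90
G00 X25.39 Y181.25
M3 S538
G1 X44.47 Y151.86 F2462
G1 X58.22 Y80.75
G1 X68.12 Y52.55
M5
G00 X44.58 Y110.30
M3 S538
G1 X77.17 Y83.98 F2462
G1 X96.45 Y72.65
G1 X102.42 Y76.31
M5
G00 X0.00 Y0.00

viewBox `0 0 181.40 230.74` with mm width/height → 1 unit = 1 mm. Flip: y_m = 230.74 − y_svg.

**Shape 1** — `<path>` cubic bezier, stroke `#ff00ff` → score (S538, F2462). Control points (SVG): P0=(25.39,49.49), P1=(47.62,29.80), P2=(59.65,199.67), P3=(68.12,178.19); sampled at t=k/3. Machine vertices: (25.39,181.25) → (44.47,151.86) → (58.22,80.75) → (68.12,52.55). Open path.

**Shape 2** — `<path>` quadratic bezier, stroke `#ff00ff` → score (S538, F2462). Control points (SVG): P0=(44.58,120.44), P1=(103.45,171.16), P2=(102.42,154.43); sampled at t=k/3. Machine vertices: (44.58,110.30) → (77.17,83.98) → (96.45,72.65) → (102.42,76.31). Open path.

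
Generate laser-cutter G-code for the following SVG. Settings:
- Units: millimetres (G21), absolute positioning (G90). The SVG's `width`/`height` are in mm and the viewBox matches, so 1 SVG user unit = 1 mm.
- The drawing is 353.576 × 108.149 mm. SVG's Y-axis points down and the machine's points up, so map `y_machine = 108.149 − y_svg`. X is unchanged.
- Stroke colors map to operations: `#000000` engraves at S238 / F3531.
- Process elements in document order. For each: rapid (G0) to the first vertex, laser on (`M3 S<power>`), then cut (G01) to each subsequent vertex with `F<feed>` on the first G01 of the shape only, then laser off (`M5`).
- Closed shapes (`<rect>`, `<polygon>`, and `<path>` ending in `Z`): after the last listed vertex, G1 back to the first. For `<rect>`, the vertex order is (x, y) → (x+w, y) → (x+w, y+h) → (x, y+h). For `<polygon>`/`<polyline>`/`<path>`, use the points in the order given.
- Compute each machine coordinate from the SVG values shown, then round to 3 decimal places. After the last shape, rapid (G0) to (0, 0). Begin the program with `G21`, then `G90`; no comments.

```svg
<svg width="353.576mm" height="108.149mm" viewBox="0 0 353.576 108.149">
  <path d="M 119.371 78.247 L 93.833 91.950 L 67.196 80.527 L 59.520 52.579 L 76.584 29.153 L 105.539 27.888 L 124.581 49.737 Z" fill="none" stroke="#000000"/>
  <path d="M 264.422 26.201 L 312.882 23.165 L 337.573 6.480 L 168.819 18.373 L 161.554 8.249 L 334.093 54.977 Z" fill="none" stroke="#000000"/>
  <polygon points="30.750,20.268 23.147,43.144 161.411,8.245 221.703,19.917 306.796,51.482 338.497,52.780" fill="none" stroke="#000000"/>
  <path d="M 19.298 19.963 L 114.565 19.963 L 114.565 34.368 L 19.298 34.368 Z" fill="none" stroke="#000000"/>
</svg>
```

G21
G90
G0 X119.371 Y29.902
M3 S238
G01 X93.833 Y16.199 F3531
G01 X67.196 Y27.622
G01 X59.520 Y55.570
G01 X76.584 Y78.996
G01 X105.539 Y80.261
G01 X124.581 Y58.412
G01 X119.371 Y29.902
M5
G0 X264.422 Y81.948
M3 S238
G01 X312.882 Y84.984 F3531
G01 X337.573 Y101.669
G01 X168.819 Y89.776
G01 X161.554 Y99.900
G01 X334.093 Y53.172
G01 X264.422 Y81.948
M5
G0 X30.750 Y87.881
M3 S238
G01 X23.147 Y65.005 F3531
G01 X161.411 Y99.904
G01 X221.703 Y88.232
G01 X306.796 Y56.667
G01 X338.497 Y55.369
G01 X30.750 Y87.881
M5
G0 X19.298 Y88.186
M3 S238
G01 X114.565 Y88.186 F3531
G01 X114.565 Y73.781
G01 X19.298 Y73.781
G01 X19.298 Y88.186
M5
G0 X0.000 Y0.000

1 u = 1 mm; y_m = 108.149 − y.

[1] `<path>` regular polygon, #000000→engrave S238 F3531: (119.371,29.902) → (93.833,16.199) → (67.196,27.622) → (59.520,55.570) → (76.584,78.996) → (105.539,80.261) → (124.581,58.412) → (119.371,29.902) (closed)

[2] `<path>` closed polygon, #000000→engrave S238 F3531: (264.422,81.948) → (312.882,84.984) → (337.573,101.669) → (168.819,89.776) → (161.554,99.900) → (334.093,53.172) → (264.422,81.948) (closed)

[3] `<polygon>` closed polygon, #000000→engrave S238 F3531: (30.750,87.881) → (23.147,65.005) → (161.411,99.904) → (221.703,88.232) → (306.796,56.667) → (338.497,55.369) → (30.750,87.881) (closed)

[4] `<path>` rectangle, #000000→engrave S238 F3531: (19.298,88.186) → (114.565,88.186) → (114.565,73.781) → (19.298,73.781) → (19.298,88.186) (closed)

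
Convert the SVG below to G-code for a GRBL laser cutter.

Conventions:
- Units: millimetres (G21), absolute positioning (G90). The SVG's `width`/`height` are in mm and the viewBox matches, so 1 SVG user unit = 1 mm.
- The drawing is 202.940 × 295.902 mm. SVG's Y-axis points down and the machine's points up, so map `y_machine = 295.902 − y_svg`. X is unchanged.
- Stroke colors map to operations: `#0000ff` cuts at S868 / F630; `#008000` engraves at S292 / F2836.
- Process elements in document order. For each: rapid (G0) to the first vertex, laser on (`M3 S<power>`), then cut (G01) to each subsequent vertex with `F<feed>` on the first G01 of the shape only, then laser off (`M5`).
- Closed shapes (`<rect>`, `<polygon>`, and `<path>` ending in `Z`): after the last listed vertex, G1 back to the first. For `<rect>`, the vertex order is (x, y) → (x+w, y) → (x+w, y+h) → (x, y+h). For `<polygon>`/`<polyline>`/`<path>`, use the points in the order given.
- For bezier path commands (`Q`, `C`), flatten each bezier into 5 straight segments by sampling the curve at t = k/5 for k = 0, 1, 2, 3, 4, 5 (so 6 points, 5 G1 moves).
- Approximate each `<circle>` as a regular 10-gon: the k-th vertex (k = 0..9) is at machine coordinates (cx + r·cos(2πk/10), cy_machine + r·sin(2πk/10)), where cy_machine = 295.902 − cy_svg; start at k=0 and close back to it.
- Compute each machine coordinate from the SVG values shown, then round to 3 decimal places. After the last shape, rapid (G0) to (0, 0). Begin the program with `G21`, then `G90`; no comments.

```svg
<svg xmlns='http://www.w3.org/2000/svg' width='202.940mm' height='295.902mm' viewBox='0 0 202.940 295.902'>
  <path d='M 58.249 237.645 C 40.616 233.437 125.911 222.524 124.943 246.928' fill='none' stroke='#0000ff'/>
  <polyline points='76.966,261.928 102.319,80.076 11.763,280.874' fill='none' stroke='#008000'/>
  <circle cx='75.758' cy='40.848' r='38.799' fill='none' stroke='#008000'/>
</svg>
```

Since the viewBox matches the mm dimensions, user units are millimetres directly. The only transform is the Y-flip y_m = 295.902 − y_svg.

Shape 1 is a cubic bezier drawn with `<path>`. Its stroke #0000ff means cut at S868, F630. After flipping Y the toolpath is (58.249,58.257) → (58.507,61.250) → (74.387,63.836) → (96.807,63.996) → (116.686,59.715) → (124.943,48.974).

Shape 2 is a open polyline drawn with `<polyline>`. Its stroke #008000 means engrave at S292, F2836. After flipping Y the toolpath is (76.966,33.974) → (102.319,215.826) → (11.763,15.028).

Shape 3 is a circle drawn with `<circle>`. Its stroke #008000 means engrave at S292, F2836. After flipping Y the toolpath is (114.557,255.054) → (107.147,277.859) → (87.748,291.954) → (63.768,291.954) → (44.369,277.859) → (36.959,255.054) → (44.369,232.249) → (63.768,218.154) → (87.748,218.154) → (107.147,232.249) → (114.557,255.054), returning to the start.

G21
G90
G0 X58.249 Y58.257
M3 S868
G01 X58.507 Y61.250 F630
G01 X74.387 Y63.836
G01 X96.807 Y63.996
G01 X116.686 Y59.715
G01 X124.943 Y48.974
M5
G0 X76.966 Y33.974
M3 S292
G01 X102.319 Y215.826 F2836
G01 X11.763 Y15.028
M5
G0 X114.557 Y255.054
M3 S292
G01 X107.147 Y277.859 F2836
G01 X87.748 Y291.954
G01 X63.768 Y291.954
G01 X44.369 Y277.859
G01 X36.959 Y255.054
G01 X44.369 Y232.249
G01 X63.768 Y218.154
G01 X87.748 Y218.154
G01 X107.147 Y232.249
G01 X114.557 Y255.054
M5
G0 X0.000 Y0.000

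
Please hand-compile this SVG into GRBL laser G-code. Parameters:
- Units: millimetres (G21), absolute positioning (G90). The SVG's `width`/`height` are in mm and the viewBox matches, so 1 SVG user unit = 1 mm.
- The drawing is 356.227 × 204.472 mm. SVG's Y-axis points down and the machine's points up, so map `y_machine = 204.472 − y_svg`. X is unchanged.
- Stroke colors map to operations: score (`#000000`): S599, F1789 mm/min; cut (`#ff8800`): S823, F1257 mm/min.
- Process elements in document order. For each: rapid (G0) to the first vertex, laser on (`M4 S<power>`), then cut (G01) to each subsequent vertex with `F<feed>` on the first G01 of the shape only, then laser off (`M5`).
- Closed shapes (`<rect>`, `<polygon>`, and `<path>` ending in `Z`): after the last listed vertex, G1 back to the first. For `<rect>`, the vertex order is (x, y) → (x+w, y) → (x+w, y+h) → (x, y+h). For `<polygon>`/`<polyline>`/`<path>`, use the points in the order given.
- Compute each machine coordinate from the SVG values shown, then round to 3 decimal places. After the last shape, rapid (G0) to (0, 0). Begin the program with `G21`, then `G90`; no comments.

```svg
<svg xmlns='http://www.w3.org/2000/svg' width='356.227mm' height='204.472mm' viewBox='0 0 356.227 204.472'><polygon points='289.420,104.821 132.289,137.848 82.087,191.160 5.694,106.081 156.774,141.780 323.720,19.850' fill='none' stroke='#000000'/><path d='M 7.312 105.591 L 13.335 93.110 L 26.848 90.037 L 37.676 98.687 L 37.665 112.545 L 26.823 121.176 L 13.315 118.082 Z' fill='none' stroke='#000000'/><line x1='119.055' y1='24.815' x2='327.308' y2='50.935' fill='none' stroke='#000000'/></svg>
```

G21
G90
G0 X289.420 Y99.651
M4 S599
G01 X132.289 Y66.624 F1789
G01 X82.087 Y13.312
G01 X5.694 Y98.391
G01 X156.774 Y62.692
G01 X323.720 Y184.622
G01 X289.420 Y99.651
M5
G0 X7.312 Y98.881
M4 S599
G01 X13.335 Y111.362 F1789
G01 X26.848 Y114.435
G01 X37.676 Y105.785
G01 X37.665 Y91.927
G01 X26.823 Y83.296
G01 X13.315 Y86.390
G01 X7.312 Y98.881
M5
G0 X119.055 Y179.657
M4 S599
G01 X327.308 Y153.537 F1789
M5
G0 X0.000 Y0.000

viewBox `0 0 356.227 204.472` with mm width/height → 1 unit = 1 mm. Flip: y_m = 204.472 − y_svg.

**Shape 1** — `<polygon>` closed polygon, stroke `#000000` → score (S599, F1789). Machine vertices: (289.420,99.651) → (132.289,66.624) → (82.087,13.312) → (5.694,98.391) → (156.774,62.692) → (323.720,184.622) → (289.420,99.651). Closed: final G1 returns to the first vertex.

**Shape 2** — `<path>` regular polygon, stroke `#000000` → score (S599, F1789). Machine vertices: (7.312,98.881) → (13.335,111.362) → (26.848,114.435) → (37.676,105.785) → (37.665,91.927) → (26.823,83.296) → (13.315,86.390) → (7.312,98.881). Closed: final G1 returns to the first vertex.

**Shape 3** — `<line>` line segment, stroke `#000000` → score (S599, F1789). Machine vertices: (119.055,179.657) → (327.308,153.537). Open path.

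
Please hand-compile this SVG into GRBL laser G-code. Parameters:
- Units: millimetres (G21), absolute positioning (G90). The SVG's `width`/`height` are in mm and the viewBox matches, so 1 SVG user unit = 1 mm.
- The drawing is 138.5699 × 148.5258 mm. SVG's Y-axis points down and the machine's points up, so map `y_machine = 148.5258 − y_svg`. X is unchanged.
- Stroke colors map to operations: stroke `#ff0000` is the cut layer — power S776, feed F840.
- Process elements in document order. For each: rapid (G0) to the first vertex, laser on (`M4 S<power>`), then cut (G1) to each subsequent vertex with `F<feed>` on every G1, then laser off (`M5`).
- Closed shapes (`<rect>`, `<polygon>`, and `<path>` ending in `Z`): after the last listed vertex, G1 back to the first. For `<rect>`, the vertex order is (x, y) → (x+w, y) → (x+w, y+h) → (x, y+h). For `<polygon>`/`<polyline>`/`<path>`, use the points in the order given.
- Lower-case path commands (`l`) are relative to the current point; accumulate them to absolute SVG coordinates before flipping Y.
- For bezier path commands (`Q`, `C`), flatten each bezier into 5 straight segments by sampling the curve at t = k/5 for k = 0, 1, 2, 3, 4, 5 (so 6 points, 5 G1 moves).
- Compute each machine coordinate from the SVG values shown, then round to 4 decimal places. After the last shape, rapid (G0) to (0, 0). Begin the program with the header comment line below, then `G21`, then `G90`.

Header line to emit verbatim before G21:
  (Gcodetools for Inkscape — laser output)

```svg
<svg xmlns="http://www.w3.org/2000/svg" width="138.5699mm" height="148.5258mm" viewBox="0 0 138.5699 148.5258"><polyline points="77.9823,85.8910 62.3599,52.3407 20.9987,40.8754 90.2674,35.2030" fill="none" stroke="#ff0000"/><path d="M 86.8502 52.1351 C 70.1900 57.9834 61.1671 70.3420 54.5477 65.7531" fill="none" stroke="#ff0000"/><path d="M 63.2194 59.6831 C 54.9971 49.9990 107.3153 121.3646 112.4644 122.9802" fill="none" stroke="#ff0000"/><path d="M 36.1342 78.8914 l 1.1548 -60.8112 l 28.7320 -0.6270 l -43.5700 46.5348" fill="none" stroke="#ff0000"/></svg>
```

(Gcodetools for Inkscape — laser output)
G21
G90
G0 X77.9823 Y62.6348
M4 S776
G1 X62.3599 Y96.1851 F840
G1 X20.9987 Y107.6504 F840
G1 X90.2674 Y113.3228 F840
M5
G0 X86.8502 Y96.3907
M4 S776
G1 X77.7287 Y92.2881 F840
G1 X70.1889 Y87.7491 F840
G1 X63.9796 Y83.8995 F840
G1 X58.8496 Y81.8654 F840
G1 X54.5477 Y82.7727 F840
M5
G0 X63.2194 Y88.8427
M4 S776
G1 X64.6892 Y86.1336 F840
G1 X75.5187 Y71.2109 F840
G1 X90.5377 Y51.3131 F840
G1 X104.5763 Y33.6786 F840
G1 X112.4644 Y25.5456 F840
M5
G0 X36.1342 Y69.6344
M4 S776
G1 X37.2890 Y130.4456 F840
G1 X66.0210 Y131.0726 F840
G1 X22.4510 Y84.5378 F840
M5
G0 X0.0000 Y0.0000

Since the viewBox matches the mm dimensions, user units are millimetres directly. The only transform is the Y-flip y_m = 148.5258 − y_svg.

Shape 1 is a open polyline drawn with `<polyline>`. Its stroke #ff0000 means cut at S776, F840. After flipping Y the toolpath is (77.9823,62.6348) → (62.3599,96.1851) → (20.9987,107.6504) → (90.2674,113.3228).

Shape 2 is a cubic bezier drawn with `<path>`. Its stroke #ff0000 means cut at S776, F840. After flipping Y the toolpath is (86.8502,96.3907) → (77.7287,92.2881) → (70.1889,87.7491) → (63.9796,83.8995) → (58.8496,81.8654) → (54.5477,82.7727).

Shape 3 is a cubic bezier drawn with `<path>`. Its stroke #ff0000 means cut at S776, F840. After flipping Y the toolpath is (63.2194,88.8427) → (64.6892,86.1336) → (75.5187,71.2109) → (90.5377,51.3131) → (104.5763,33.6786) → (112.4644,25.5456).

Shape 4 is a open polyline drawn with `<path>`. Its stroke #ff0000 means cut at S776, F840. After flipping Y the toolpath is (36.1342,69.6344) → (37.2890,130.4456) → (66.0210,131.0726) → (22.4510,84.5378).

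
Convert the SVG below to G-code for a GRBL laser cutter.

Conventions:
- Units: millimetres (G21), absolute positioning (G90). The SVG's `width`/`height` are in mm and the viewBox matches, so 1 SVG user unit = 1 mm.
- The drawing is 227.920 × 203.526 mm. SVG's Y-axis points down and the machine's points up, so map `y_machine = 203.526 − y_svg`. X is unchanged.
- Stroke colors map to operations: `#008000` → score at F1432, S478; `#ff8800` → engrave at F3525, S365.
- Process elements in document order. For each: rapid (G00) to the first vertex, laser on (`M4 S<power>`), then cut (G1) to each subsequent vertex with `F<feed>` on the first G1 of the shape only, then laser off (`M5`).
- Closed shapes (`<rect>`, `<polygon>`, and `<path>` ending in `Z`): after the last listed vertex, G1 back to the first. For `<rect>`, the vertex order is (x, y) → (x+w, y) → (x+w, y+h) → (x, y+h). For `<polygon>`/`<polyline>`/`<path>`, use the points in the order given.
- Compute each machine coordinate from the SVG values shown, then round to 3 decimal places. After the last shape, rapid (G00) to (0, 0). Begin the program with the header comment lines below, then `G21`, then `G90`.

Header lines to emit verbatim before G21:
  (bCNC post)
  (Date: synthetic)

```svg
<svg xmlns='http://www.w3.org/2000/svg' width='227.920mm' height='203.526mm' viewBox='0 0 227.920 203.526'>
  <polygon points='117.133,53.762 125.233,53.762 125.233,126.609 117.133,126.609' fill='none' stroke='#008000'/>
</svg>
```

viewBox `0 0 227.920 203.526` with mm width/height → 1 unit = 1 mm. Flip: y_m = 203.526 − y_svg.

**Shape 1** — `<polygon>` rectangle, stroke `#008000` → score (S478, F1432). Machine vertices: (117.133,149.764) → (125.233,149.764) → (125.233,76.917) → (117.133,76.917) → (117.133,149.764). Closed: final G1 returns to the first vertex.

(bCNC post)
(Date: synthetic)
G21
G90
G00 X117.133 Y149.764
M4 S478
G1 X125.233 Y149.764 F1432
G1 X125.233 Y76.917
G1 X117.133 Y76.917
G1 X117.133 Y149.764
M5
G00 X0.000 Y0.000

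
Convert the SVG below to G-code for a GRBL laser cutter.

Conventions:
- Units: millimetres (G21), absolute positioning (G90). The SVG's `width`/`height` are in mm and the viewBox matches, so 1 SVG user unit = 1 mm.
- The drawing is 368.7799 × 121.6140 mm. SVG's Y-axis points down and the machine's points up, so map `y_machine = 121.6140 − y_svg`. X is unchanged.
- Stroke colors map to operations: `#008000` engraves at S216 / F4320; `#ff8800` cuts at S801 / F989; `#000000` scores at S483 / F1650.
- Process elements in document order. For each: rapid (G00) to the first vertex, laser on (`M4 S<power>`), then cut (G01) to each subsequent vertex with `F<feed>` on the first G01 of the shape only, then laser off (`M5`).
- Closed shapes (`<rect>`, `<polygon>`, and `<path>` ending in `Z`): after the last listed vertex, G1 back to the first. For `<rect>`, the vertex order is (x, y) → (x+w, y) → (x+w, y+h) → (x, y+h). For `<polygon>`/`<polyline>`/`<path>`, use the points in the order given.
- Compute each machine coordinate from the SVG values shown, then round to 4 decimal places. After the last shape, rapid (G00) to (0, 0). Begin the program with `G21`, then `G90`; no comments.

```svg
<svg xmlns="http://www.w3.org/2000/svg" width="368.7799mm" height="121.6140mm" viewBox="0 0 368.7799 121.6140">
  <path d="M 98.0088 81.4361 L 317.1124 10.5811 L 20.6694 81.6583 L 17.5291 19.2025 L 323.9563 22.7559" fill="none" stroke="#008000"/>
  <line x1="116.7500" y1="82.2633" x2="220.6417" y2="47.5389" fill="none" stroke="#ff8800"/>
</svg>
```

G21
G90
G00 X98.0088 Y40.1779
M4 S216
G01 X317.1124 Y111.0329 F4320
G01 X20.6694 Y39.9557
G01 X17.5291 Y102.4115
G01 X323.9563 Y98.8581
M5
G00 X116.7500 Y39.3507
M4 S801
G01 X220.6417 Y74.0751 F989
M5
G00 X0.0000 Y0.0000

1 u = 1 mm; y_m = 121.6140 − y.

[1] `<path>` open polyline, #008000→engrave S216 F4320: (98.0088,40.1779) → (317.1124,111.0329) → (20.6694,39.9557) → (17.5291,102.4115) → (323.9563,98.8581)

[2] `<line>` line segment, #ff8800→cut S801 F989: (116.7500,39.3507) → (220.6417,74.0751)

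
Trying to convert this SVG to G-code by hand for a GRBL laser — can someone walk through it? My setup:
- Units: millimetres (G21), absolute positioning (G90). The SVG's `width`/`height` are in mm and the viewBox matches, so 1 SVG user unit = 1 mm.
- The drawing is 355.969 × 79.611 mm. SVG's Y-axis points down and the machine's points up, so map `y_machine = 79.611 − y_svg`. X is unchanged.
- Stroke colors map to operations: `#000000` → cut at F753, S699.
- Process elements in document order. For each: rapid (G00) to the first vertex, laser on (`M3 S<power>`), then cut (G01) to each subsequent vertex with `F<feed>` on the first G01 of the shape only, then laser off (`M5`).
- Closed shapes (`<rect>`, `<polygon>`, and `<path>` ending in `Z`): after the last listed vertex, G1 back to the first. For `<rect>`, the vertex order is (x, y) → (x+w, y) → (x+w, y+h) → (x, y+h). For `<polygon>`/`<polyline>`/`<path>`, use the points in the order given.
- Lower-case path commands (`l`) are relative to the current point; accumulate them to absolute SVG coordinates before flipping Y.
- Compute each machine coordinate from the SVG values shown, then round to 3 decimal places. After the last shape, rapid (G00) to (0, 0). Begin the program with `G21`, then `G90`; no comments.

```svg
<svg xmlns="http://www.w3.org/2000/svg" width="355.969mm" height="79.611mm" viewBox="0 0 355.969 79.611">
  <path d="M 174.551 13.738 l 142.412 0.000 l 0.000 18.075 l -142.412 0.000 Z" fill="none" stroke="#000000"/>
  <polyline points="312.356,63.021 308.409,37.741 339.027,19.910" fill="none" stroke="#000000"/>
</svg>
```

G21
G90
G00 X174.551 Y65.873
M3 S699
G01 X316.963 Y65.873 F753
G01 X316.963 Y47.798
G01 X174.551 Y47.798
G01 X174.551 Y65.873
M5
G00 X312.356 Y16.590
M3 S699
G01 X308.409 Y41.870 F753
G01 X339.027 Y59.701
M5
G00 X0.000 Y0.000

viewBox `0 0 355.969 79.611` with mm width/height → 1 unit = 1 mm. Flip: y_m = 79.611 − y_svg.

**Shape 1** — `<path>` rectangle, stroke `#000000` → cut (S699, F753). Machine vertices: (174.551,65.873) → (316.963,65.873) → (316.963,47.798) → (174.551,47.798) → (174.551,65.873). Closed: final G1 returns to the first vertex.

**Shape 2** — `<polyline>` open polyline, stroke `#000000` → cut (S699, F753). Machine vertices: (312.356,16.590) → (308.409,41.870) → (339.027,59.701). Open path.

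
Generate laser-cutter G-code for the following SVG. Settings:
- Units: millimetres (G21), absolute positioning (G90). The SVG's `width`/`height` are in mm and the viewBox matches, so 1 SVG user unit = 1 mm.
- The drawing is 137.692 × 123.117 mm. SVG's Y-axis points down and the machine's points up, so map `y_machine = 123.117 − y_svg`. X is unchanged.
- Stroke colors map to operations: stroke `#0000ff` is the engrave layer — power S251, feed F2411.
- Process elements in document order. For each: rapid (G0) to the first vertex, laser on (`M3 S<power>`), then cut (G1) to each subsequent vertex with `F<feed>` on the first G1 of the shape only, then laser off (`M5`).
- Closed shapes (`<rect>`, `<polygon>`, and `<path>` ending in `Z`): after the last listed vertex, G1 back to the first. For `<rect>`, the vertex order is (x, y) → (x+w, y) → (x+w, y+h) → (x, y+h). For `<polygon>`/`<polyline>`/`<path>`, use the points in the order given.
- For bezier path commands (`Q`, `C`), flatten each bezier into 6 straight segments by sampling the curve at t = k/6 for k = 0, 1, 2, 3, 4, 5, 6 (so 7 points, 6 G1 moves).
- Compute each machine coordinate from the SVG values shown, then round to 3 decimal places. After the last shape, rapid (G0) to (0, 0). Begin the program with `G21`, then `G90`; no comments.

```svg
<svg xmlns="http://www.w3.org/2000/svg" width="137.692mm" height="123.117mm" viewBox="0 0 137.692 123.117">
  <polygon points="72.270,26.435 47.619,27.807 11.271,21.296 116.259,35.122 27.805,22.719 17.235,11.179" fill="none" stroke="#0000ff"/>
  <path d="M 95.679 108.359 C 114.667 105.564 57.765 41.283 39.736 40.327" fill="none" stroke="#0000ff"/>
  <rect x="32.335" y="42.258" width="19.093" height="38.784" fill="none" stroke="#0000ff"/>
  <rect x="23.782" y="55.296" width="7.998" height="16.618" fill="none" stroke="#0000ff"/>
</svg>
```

viewBox `0 0 137.692 123.117` with mm width/height → 1 unit = 1 mm. Flip: y_m = 123.117 − y_svg.

**Shape 1** — `<polygon>` closed polygon, stroke `#0000ff` → engrave (S251, F2411). Machine vertices: (72.270,96.682) → (47.619,95.310) → (11.271,101.821) → (116.259,87.995) → (27.805,100.398) → (17.235,111.938) → (72.270,96.682). Closed: final G1 returns to the first vertex.

**Shape 2** — `<path>` cubic bezier, stroke `#0000ff` → engrave (S251, F2411). Control points (SVG): P0=(95.679,108.359), P1=(114.667,105.564), P2=(57.765,41.283), P3=(39.736,40.327); sampled at t=k/6. Machine vertices: (95.679,14.758) → (99.380,20.702) → (93.621,33.426) → (81.589,49.464) → (66.472,65.348) → (51.459,77.613) → (39.736,82.790). Open path.

**Shape 3** — `<rect>` rectangle, stroke `#0000ff` → engrave (S251, F2411). Machine vertices: (32.335,80.859) → (51.428,80.859) → (51.428,42.075) → (32.335,42.075) → (32.335,80.859). Closed: final G1 returns to the first vertex.

**Shape 4** — `<rect>` rectangle, stroke `#0000ff` → engrave (S251, F2411). Machine vertices: (23.782,67.821) → (31.780,67.821) → (31.780,51.203) → (23.782,51.203) → (23.782,67.821). Closed: final G1 returns to the first vertex.

G21
G90
G0 X72.270 Y96.682
M3 S251
G1 X47.619 Y95.310 F2411
G1 X11.271 Y101.821
G1 X116.259 Y87.995
G1 X27.805 Y100.398
G1 X17.235 Y111.938
G1 X72.270 Y96.682
M5
G0 X95.679 Y14.758
M3 S251
G1 X99.380 Y20.702 F2411
G1 X93.621 Y33.426
G1 X81.589 Y49.464
G1 X66.472 Y65.348
G1 X51.459 Y77.613
G1 X39.736 Y82.790
M5
G0 X32.335 Y80.859
M3 S251
G1 X51.428 Y80.859 F2411
G1 X51.428 Y42.075
G1 X32.335 Y42.075
G1 X32.335 Y80.859
M5
G0 X23.782 Y67.821
M3 S251
G1 X31.780 Y67.821 F2411
G1 X31.780 Y51.203
G1 X23.782 Y51.203
G1 X23.782 Y67.821
M5
G0 X0.000 Y0.000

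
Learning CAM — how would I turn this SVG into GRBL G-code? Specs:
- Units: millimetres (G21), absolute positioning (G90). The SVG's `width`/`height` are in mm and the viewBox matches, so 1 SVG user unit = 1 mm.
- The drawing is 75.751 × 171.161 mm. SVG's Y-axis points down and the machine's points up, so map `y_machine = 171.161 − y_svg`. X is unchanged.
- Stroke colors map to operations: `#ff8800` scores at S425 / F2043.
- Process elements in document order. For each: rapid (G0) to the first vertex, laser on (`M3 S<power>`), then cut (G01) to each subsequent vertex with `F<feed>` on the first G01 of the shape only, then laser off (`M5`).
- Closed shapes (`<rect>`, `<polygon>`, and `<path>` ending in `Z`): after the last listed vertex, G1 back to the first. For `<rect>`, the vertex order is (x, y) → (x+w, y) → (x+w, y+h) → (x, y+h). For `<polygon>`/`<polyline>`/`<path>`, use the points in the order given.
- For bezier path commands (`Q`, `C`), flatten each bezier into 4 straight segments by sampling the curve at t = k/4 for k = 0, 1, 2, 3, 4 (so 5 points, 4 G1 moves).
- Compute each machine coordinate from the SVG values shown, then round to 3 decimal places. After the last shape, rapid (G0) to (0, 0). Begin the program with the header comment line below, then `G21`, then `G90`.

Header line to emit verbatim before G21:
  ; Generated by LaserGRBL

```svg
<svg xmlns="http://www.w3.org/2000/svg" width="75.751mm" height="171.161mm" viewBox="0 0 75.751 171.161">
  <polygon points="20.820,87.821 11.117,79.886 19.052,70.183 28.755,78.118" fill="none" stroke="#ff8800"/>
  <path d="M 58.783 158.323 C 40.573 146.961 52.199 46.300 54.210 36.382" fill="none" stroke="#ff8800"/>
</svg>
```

Since the viewBox matches the mm dimensions, user units are millimetres directly. The only transform is the Y-flip y_m = 171.161 − y_svg.

Shape 1 is a regular polygon drawn with `<polygon>`. Its stroke #ff8800 means score at S425, F2043. After flipping Y the toolpath is (20.820,83.340) → (11.117,91.275) → (19.052,100.978) → (28.755,93.043) → (20.820,83.340), returning to the start.

Shape 2 is a cubic bezier drawn with `<path>`. Its stroke #ff8800 means score at S425, F2043. After flipping Y the toolpath is (58.783,12.838) → (50.103,35.290) → (48.914,74.350) → (51.515,113.139) → (54.210,134.779).

; Generated by LaserGRBL
G21
G90
G0 X20.820 Y83.340
M3 S425
G01 X11.117 Y91.275 F2043
G01 X19.052 Y100.978
G01 X28.755 Y93.043
G01 X20.820 Y83.340
M5
G0 X58.783 Y12.838
M3 S425
G01 X50.103 Y35.290 F2043
G01 X48.914 Y74.350
G01 X51.515 Y113.139
G01 X54.210 Y134.779
M5
G0 X0.000 Y0.000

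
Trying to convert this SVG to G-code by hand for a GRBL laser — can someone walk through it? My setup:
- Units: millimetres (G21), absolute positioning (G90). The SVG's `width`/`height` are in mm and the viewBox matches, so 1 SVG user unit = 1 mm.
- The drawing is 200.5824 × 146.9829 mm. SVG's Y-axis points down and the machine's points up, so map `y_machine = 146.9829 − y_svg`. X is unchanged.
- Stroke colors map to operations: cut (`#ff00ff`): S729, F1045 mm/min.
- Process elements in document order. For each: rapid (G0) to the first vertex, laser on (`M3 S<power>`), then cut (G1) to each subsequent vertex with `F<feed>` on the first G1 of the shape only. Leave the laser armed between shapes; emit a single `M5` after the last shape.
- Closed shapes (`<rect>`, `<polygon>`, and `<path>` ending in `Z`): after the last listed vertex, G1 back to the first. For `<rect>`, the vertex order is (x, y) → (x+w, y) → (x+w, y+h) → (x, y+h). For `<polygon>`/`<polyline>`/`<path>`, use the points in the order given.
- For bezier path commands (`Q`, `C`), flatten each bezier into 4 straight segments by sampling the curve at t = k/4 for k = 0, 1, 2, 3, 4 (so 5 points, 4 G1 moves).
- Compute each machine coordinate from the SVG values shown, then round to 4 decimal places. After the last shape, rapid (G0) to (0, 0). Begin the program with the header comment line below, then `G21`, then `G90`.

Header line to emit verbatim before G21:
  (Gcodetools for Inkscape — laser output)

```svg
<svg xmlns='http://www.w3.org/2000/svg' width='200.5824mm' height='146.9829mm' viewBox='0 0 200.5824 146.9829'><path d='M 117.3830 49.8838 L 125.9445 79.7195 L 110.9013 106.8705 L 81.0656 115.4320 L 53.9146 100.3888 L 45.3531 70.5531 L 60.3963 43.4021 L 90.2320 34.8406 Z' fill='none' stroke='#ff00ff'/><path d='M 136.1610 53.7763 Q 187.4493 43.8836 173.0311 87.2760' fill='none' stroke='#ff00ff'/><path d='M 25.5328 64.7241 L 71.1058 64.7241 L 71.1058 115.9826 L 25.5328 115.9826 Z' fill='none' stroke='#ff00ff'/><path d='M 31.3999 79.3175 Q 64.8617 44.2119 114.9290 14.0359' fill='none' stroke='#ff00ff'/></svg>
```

1 u = 1 mm; y_m = 146.9829 − y.

[1] `<path>` regular polygon, #ff00ff→cut S729 F1045: (117.3830,97.0991) → (125.9445,67.2634) → (110.9013,40.1124) → (81.0656,31.5509) → (53.9146,46.5941) → (45.3531,76.4298) → (60.3963,103.5808) → (90.2320,112.1423) → (117.3830,97.0991) (closed)

[2] `<path>` quadratic bezier, #ff00ff→cut S729 F1045: (136.1610,93.2066) → (157.6985,94.8226) → (171.0227,89.7780) → (176.1335,78.0728) → (173.0311,59.7069)

[3] `<path>` rectangle, #ff00ff→cut S729 F1045: (25.5328,82.2588) → (71.1058,82.2588) → (71.1058,31.0003) → (25.5328,31.0003) → (25.5328,82.2588) (closed)

[4] `<path>` quadratic bezier, #ff00ff→cut S729 F1045: (31.3999,67.6654) → (49.1686,84.9101) → (69.0131,101.5386) → (90.9332,117.5509) → (114.9290,132.9470)

(Gcodetools for Inkscape — laser output)
G21
G90
G0 X117.3830 Y97.0991
M3 S729
G1 X125.9445 Y67.2634 F1045
G1 X110.9013 Y40.1124
G1 X81.0656 Y31.5509
G1 X53.9146 Y46.5941
G1 X45.3531 Y76.4298
G1 X60.3963 Y103.5808
G1 X90.2320 Y112.1423
G1 X117.3830 Y97.0991
G0 X136.1610 Y93.2066
M3 S729
G1 X157.6985 Y94.8226 F1045
G1 X171.0227 Y89.7780
G1 X176.1335 Y78.0728
G1 X173.0311 Y59.7069
G0 X25.5328 Y82.2588
M3 S729
G1 X71.1058 Y82.2588 F1045
G1 X71.1058 Y31.0003
G1 X25.5328 Y31.0003
G1 X25.5328 Y82.2588
G0 X31.3999 Y67.6654
M3 S729
G1 X49.1686 Y84.9101 F1045
G1 X69.0131 Y101.5386
G1 X90.9332 Y117.5509
G1 X114.9290 Y132.9470
M5
G0 X0.0000 Y0.0000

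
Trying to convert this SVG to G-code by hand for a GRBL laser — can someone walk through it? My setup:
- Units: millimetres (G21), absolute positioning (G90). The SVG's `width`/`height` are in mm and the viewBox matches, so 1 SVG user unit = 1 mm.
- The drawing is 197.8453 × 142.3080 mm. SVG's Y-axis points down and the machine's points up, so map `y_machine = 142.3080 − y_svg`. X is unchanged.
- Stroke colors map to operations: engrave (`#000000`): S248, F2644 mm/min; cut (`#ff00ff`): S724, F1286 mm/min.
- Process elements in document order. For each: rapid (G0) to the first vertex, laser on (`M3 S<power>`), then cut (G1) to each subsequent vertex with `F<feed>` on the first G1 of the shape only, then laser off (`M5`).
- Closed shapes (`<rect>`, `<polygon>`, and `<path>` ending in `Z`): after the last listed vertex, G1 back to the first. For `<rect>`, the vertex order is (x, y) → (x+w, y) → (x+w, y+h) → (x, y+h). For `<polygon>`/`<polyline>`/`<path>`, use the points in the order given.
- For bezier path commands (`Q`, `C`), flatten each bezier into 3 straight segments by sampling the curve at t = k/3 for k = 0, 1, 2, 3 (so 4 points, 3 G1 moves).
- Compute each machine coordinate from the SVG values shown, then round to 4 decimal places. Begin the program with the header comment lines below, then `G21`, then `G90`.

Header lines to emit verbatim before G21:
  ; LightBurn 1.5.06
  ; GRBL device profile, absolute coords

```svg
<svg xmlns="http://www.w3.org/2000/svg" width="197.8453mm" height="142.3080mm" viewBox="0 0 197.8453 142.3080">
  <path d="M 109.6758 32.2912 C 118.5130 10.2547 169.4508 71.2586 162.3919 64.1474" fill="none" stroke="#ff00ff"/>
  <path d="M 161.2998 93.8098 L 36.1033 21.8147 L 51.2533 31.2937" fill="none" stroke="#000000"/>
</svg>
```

; LightBurn 1.5.06
; GRBL device profile, absolute coords
G21
G90
G0 X109.6758 Y110.0168
M3 S724
G1 X128.8392 Y109.9715 F1286
G1 X153.8259 Y88.1561
G1 X162.3919 Y78.1606
M5
G0 X161.2998 Y48.4982
M3 S248
G1 X36.1033 Y120.4933 F2644
G1 X51.2533 Y111.0143
M5

viewBox `0 0 197.8453 142.3080` with mm width/height → 1 unit = 1 mm. Flip: y_m = 142.3080 − y_svg.

**Shape 1** — `<path>` cubic bezier, stroke `#ff00ff` → cut (S724, F1286). Control points (SVG): P0=(109.6758,32.2912), P1=(118.5130,10.2547), P2=(169.4508,71.2586), P3=(162.3919,64.1474); sampled at t=k/3. Machine vertices: (109.6758,110.0168) → (128.8392,109.9715) → (153.8259,88.1561) → (162.3919,78.1606). Open path.

**Shape 2** — `<path>` open polyline, stroke `#000000` → engrave (S248, F2644). Machine vertices: (161.2998,48.4982) → (36.1033,120.4933) → (51.2533,111.0143). Open path.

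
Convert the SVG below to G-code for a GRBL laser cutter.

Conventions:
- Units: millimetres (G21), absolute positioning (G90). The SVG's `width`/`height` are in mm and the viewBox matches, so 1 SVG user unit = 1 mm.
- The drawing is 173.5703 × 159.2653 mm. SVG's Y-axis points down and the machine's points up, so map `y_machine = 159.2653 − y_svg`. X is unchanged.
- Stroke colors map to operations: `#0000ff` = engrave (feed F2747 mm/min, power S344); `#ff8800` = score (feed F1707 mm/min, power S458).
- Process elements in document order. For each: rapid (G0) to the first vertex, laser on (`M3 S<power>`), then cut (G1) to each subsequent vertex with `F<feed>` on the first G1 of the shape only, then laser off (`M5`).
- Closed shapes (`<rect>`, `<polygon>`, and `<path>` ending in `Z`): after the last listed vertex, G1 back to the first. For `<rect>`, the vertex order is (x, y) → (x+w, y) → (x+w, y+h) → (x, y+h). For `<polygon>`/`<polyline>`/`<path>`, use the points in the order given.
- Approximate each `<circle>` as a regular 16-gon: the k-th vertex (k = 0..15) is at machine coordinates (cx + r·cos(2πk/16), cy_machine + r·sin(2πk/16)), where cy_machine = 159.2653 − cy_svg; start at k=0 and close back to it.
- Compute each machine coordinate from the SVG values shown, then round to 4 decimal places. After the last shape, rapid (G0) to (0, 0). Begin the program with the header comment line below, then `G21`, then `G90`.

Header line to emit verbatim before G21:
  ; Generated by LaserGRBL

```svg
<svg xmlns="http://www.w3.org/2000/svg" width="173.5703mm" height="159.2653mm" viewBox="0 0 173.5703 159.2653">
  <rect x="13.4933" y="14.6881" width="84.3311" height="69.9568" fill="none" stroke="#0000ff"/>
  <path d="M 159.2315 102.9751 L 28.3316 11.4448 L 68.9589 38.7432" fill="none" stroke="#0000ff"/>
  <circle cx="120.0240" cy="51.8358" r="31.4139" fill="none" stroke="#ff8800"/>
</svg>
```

; Generated by LaserGRBL
G21
G90
G0 X13.4933 Y144.5772
M3 S344
G1 X97.8244 Y144.5772 F2747
G1 X97.8244 Y74.6204
G1 X13.4933 Y74.6204
G1 X13.4933 Y144.5772
M5
G0 X159.2315 Y56.2902
M3 S344
G1 X28.3316 Y147.8205 F2747
G1 X68.9589 Y120.5221
M5
G0 X151.4379 Y107.4295
M3 S458
G1 X149.0467 Y119.4511 F1707
G1 X142.2370 Y129.6425
G1 X132.0456 Y136.4522
G1 X120.0240 Y138.8434
G1 X108.0024 Y136.4522
G1 X97.8110 Y129.6425
G1 X91.0013 Y119.4511
G1 X88.6101 Y107.4295
G1 X91.0013 Y95.4079
G1 X97.8110 Y85.2165
G1 X108.0024 Y78.4068
G1 X120.0240 Y76.0156
G1 X132.0456 Y78.4068
G1 X142.2370 Y85.2165
G1 X149.0467 Y95.4079
G1 X151.4379 Y107.4295
M5
G0 X0.0000 Y0.0000

Since the viewBox matches the mm dimensions, user units are millimetres directly. The only transform is the Y-flip y_m = 159.2653 − y_svg.

Shape 1 is a rectangle drawn with `<rect>`. Its stroke #0000ff means engrave at S344, F2747. After flipping Y the toolpath is (13.4933,144.5772) → (97.8244,144.5772) → (97.8244,74.6204) → (13.4933,74.6204) → (13.4933,144.5772), returning to the start.

Shape 2 is a open polyline drawn with `<path>`. Its stroke #0000ff means engrave at S344, F2747. After flipping Y the toolpath is (159.2315,56.2902) → (28.3316,147.8205) → (68.9589,120.5221).

Shape 3 is a circle drawn with `<circle>`. Its stroke #ff8800 means score at S458, F1707. After flipping Y the toolpath is (151.4379,107.4295) → (149.0467,119.4511) → (142.2370,129.6425) → (132.0456,136.4522) → (120.0240,138.8434) → (108.0024,136.4522) → (97.8110,129.6425) → (91.0013,119.4511) → (88.6101,107.4295) → (91.0013,95.4079) → (97.8110,85.2165) → (108.0024,78.4068) → (120.0240,76.0156) → (132.0456,78.4068) → (142.2370,85.2165) → (149.0467,95.4079) → (151.4379,107.4295), returning to the start.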